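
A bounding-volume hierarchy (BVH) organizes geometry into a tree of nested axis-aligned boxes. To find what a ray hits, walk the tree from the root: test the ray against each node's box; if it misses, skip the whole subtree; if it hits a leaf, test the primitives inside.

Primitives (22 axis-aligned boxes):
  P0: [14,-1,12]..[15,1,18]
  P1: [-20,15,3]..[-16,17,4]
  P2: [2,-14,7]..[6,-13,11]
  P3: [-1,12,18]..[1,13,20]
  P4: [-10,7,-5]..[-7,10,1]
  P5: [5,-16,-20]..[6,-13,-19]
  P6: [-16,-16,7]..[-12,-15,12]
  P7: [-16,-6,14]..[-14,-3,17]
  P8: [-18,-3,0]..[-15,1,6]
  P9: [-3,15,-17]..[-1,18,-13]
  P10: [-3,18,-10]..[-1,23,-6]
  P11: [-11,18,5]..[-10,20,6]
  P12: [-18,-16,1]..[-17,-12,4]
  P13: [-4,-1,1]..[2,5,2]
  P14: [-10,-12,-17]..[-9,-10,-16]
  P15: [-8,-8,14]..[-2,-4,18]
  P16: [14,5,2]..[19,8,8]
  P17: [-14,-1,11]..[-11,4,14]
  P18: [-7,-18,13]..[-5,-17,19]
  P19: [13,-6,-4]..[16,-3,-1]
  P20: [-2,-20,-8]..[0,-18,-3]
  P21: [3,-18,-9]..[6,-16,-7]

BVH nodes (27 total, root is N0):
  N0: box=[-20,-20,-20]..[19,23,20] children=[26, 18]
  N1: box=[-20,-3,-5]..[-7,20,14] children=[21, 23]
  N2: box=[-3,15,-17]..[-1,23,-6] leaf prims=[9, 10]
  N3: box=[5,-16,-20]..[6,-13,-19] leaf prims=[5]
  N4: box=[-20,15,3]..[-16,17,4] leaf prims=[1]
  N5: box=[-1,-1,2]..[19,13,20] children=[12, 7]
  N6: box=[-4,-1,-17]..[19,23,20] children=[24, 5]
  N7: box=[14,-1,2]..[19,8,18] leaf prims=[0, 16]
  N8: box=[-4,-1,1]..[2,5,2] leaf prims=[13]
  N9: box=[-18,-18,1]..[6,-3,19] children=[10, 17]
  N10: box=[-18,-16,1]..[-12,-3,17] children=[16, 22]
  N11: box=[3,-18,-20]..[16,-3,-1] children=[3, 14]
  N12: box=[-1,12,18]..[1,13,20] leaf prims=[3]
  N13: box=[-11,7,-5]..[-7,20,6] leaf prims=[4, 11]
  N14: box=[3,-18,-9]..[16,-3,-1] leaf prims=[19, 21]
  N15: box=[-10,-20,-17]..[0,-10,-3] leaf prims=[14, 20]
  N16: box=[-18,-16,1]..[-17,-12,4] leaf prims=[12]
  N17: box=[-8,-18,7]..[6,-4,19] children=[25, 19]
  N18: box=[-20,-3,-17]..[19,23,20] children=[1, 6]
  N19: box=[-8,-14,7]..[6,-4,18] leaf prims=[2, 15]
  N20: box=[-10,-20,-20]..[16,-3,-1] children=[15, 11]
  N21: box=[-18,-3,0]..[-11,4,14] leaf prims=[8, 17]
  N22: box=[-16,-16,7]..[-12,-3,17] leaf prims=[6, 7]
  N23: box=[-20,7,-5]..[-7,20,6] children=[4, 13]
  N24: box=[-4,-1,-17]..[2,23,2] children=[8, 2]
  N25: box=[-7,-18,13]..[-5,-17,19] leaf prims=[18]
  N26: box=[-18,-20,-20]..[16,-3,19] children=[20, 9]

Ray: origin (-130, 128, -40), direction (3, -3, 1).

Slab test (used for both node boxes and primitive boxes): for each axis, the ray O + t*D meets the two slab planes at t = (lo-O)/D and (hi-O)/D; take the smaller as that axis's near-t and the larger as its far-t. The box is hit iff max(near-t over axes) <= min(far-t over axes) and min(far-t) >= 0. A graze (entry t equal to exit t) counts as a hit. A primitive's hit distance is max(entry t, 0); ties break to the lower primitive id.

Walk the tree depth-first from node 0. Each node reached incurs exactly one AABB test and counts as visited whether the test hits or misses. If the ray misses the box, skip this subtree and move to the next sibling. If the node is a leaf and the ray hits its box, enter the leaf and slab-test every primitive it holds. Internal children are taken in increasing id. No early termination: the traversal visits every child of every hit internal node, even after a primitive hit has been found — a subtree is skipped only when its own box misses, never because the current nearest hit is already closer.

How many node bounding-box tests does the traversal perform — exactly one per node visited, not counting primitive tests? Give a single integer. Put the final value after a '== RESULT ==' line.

Walk:
N0 x:[110/3,149/3] y:[35,148/3] z:[20,60] -> hit [110/3,148/3], descend [18, 26]
  N18 x:[110/3,149/3] y:[35,131/3] z:[23,60] -> hit [110/3,131/3], descend [1, 6]
    N1 x:[110/3,41] y:[36,131/3] z:[35,54] -> hit [110/3,41], descend [21, 23]
      N21 x:[112/3,119/3] y:[124/3,131/3] z:[40,54] -> miss, prune
      N23 x:[110/3,41] y:[36,121/3] z:[35,46] -> hit [110/3,121/3], descend [4, 13]
        N4 x:[110/3,38] y:[37,113/3] z:[43,44] -> miss, prune
        N13 x:[119/3,41] y:[36,121/3] z:[35,46] -> hit [119/3,121/3] leaf, test {P4@t=40, P11(miss)}
    N6 x:[42,149/3] y:[35,43] z:[23,60] -> hit [42,43], descend [5, 24]
      N5 x:[43,149/3] y:[115/3,43] z:[42,60] -> hit [43,43], descend [7, 12]
        N7 x:[48,149/3] y:[40,43] z:[42,58] -> miss, prune
        N12 x:[43,131/3] y:[115/3,116/3] z:[58,60] -> miss, prune
      N24 x:[42,44] y:[35,43] z:[23,42] -> hit [42,42], descend [2, 8]
        N2 x:[127/3,43] y:[35,113/3] z:[23,34] -> miss, prune
        N8 x:[42,44] y:[41,43] z:[41,42] -> hit [42,42] leaf, test {P13@t=42}
  N26 x:[112/3,146/3] y:[131/3,148/3] z:[20,59] -> hit [131/3,146/3], descend [9, 20]
    N9 x:[112/3,136/3] y:[131/3,146/3] z:[41,59] -> hit [131/3,136/3], descend [10, 17]
      N10 x:[112/3,118/3] y:[131/3,48] z:[41,57] -> miss, prune
      N17 x:[122/3,136/3] y:[44,146/3] z:[47,59] -> miss, prune
    N20 x:[40,146/3] y:[131/3,148/3] z:[20,39] -> miss, prune

order=[0, 18, 1, 21, 23, 4, 13, 6, 5, 7, 12, 24, 2, 8, 26, 9, 10, 17, 20]  |boxes|=19  |leaves|=2  hit=P4

== RESULT ==
19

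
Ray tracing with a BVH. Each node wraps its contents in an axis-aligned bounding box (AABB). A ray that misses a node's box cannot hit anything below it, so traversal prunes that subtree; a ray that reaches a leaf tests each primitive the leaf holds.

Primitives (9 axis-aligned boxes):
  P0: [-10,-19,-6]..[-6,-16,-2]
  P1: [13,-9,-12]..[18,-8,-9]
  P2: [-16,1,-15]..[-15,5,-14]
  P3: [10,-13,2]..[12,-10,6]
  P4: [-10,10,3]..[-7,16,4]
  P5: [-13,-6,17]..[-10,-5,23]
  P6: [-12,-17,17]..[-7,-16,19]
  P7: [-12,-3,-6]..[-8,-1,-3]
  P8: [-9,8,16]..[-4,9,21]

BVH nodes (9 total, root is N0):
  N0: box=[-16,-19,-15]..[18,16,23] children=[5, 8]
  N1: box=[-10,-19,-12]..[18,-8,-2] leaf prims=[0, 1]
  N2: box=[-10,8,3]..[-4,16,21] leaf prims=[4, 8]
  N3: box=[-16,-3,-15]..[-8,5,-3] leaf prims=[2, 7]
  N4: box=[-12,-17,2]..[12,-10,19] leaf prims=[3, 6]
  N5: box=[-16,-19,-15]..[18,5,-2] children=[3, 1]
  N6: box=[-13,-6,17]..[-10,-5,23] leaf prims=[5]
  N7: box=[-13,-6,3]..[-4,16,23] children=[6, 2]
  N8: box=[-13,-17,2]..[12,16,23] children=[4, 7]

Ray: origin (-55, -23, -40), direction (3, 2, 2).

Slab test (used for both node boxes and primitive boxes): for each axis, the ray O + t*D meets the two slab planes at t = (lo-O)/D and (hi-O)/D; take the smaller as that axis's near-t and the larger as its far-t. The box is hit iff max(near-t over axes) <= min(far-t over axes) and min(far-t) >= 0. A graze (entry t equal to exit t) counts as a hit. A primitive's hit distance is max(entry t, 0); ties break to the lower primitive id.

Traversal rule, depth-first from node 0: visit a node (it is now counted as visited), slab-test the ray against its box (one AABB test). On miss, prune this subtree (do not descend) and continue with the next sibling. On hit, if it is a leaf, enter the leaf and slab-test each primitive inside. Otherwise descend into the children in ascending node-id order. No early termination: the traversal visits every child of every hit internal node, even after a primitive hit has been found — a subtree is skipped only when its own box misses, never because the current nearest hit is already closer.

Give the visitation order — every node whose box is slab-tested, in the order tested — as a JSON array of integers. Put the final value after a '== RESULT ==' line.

Walk:
N0 x:[13,73/3] y:[2,39/2] z:[25/2,63/2] -> hit [13,39/2], descend [5, 8]
  N5 x:[13,73/3] y:[2,14] z:[25/2,19] -> hit [13,14], descend [1, 3]
    N1 x:[15,73/3] y:[2,15/2] z:[14,19] -> miss, prune
    N3 x:[13,47/3] y:[10,14] z:[25/2,37/2] -> hit [13,14] leaf, test {P2@t=13, P7(miss)}
  N8 x:[14,67/3] y:[3,39/2] z:[21,63/2] -> miss, prune

Summary -> nodes [0, 5, 1, 3, 8]; box-tests=5; leaf-entries=1; first=P2

== RESULT ==
[0, 5, 1, 3, 8]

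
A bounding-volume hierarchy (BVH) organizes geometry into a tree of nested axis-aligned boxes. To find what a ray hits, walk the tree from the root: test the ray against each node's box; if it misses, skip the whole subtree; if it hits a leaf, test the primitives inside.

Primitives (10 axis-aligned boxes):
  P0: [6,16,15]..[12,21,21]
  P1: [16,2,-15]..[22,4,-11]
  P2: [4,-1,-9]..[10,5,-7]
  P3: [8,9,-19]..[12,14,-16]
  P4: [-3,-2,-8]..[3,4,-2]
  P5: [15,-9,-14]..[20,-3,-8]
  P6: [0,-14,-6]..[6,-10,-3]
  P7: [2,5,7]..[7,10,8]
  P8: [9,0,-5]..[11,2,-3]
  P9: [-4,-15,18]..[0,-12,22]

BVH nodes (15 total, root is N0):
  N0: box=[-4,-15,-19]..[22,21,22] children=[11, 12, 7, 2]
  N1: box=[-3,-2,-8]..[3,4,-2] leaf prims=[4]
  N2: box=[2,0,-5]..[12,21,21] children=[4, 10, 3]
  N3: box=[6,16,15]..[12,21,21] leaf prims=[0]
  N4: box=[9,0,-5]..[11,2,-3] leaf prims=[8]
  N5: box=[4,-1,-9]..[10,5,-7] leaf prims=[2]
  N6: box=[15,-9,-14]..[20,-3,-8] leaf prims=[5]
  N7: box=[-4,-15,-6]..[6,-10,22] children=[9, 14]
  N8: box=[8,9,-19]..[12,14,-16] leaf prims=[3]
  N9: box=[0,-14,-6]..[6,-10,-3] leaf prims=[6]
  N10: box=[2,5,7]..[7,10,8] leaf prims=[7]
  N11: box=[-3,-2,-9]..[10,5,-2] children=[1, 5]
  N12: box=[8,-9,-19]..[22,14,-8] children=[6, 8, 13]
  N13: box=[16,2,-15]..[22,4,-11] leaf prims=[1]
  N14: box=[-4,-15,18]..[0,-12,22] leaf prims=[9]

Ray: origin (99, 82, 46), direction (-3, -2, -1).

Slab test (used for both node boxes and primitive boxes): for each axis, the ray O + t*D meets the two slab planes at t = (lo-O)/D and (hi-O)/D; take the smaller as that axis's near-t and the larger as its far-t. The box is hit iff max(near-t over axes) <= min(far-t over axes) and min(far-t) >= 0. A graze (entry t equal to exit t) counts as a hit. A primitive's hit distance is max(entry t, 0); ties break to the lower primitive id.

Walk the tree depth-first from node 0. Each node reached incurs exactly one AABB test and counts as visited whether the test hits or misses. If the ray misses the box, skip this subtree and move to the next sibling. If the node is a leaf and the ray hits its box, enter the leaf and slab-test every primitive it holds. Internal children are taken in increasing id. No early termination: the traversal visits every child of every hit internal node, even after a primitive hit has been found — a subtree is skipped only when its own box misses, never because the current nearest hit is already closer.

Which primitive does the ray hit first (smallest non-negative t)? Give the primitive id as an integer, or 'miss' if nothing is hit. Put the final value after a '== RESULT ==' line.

Traverse from the root:
N0 x:[77/3,103/3] y:[61/2,97/2] z:[24,65] -> hit [61/2,103/3], descend [2, 7, 11, 12]
  N2 x:[29,97/3] y:[61/2,41] z:[25,51] -> hit [61/2,97/3], descend [3, 4, 10]
    N3 x:[29,31] y:[61/2,33] z:[25,31] -> hit [61/2,31] leaf, test {P0@t=61/2}
    N4 x:[88/3,30] y:[40,41] z:[49,51] -> miss, prune
    N10 x:[92/3,97/3] y:[36,77/2] z:[38,39] -> miss, prune
  N7 x:[31,103/3] y:[46,97/2] z:[24,52] -> miss, prune
  N11 x:[89/3,34] y:[77/2,42] z:[48,55] -> miss, prune
  N12 x:[77/3,91/3] y:[34,91/2] z:[54,65] -> miss, prune

Summary -> nodes [0, 2, 3, 4, 10, 7, 11, 12]; box-tests=8; leaf-entries=1; first=P0

== RESULT ==
0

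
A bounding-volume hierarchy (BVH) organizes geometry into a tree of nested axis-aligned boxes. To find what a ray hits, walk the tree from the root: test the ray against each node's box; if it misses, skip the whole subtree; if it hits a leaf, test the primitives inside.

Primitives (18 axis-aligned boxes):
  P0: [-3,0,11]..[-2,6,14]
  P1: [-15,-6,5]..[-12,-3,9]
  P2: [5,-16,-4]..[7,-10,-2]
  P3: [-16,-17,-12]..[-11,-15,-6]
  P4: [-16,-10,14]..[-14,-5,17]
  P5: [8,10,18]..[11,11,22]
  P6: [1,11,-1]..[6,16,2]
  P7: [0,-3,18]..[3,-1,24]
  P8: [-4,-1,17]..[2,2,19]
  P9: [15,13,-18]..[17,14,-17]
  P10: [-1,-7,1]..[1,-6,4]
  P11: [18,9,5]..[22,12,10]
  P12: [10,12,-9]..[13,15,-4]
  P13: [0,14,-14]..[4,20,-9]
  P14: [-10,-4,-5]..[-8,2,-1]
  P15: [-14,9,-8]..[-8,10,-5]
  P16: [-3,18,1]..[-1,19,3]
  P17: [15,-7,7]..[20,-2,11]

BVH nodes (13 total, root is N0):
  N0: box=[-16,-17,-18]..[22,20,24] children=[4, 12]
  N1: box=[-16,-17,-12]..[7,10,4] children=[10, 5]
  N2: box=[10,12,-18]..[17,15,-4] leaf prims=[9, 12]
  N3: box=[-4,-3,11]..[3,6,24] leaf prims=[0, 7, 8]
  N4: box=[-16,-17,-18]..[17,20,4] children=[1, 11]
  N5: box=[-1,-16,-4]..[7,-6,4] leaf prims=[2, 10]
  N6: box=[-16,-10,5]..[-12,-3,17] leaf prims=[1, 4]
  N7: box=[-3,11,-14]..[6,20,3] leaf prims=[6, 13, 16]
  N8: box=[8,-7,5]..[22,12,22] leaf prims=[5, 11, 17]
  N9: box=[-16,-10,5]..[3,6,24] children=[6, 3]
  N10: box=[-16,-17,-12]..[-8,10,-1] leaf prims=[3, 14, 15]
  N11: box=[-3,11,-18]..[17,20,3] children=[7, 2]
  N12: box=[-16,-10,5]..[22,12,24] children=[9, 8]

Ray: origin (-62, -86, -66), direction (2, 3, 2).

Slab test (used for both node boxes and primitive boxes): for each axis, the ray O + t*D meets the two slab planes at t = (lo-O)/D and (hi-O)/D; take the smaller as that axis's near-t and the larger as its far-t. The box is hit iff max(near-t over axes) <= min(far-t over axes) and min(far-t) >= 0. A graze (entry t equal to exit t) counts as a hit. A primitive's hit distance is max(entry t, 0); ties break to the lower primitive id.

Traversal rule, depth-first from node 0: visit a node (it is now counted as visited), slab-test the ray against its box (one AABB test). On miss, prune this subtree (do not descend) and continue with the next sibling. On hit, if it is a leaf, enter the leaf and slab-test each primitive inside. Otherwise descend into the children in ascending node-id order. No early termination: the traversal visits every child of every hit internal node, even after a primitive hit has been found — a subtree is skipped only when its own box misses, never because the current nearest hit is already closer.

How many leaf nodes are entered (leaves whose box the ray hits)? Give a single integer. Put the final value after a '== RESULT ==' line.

Trace the traversal:
N0 x:[23,42] y:[23,106/3] z:[24,45] -> hit [24,106/3], descend [4, 12]
  N4 x:[23,79/2] y:[23,106/3] z:[24,35] -> hit [24,35], descend [1, 11]
    N1 x:[23,69/2] y:[23,32] z:[27,35] -> hit [27,32], descend [5, 10]
      N5 x:[61/2,69/2] y:[70/3,80/3] z:[31,35] -> miss, prune
      N10 x:[23,27] y:[23,32] z:[27,65/2] -> hit [27,27] leaf, test {P3(miss), P14(miss), P15(miss)}
    N11 x:[59/2,79/2] y:[97/3,106/3] z:[24,69/2] -> hit [97/3,69/2], descend [2, 7]
      N2 x:[36,79/2] y:[98/3,101/3] z:[24,31] -> miss, prune
      N7 x:[59/2,34] y:[97/3,106/3] z:[26,69/2] -> hit [97/3,34] leaf, test {P6@t=65/2, P13(miss), P16(miss)}
  N12 x:[23,42] y:[76/3,98/3] z:[71/2,45] -> miss, prune

Visited [0, 4, 1, 5, 10, 11, 2, 7, 12]. Tests: 9 box, 2 leaf. Nearest: P6.

== RESULT ==
2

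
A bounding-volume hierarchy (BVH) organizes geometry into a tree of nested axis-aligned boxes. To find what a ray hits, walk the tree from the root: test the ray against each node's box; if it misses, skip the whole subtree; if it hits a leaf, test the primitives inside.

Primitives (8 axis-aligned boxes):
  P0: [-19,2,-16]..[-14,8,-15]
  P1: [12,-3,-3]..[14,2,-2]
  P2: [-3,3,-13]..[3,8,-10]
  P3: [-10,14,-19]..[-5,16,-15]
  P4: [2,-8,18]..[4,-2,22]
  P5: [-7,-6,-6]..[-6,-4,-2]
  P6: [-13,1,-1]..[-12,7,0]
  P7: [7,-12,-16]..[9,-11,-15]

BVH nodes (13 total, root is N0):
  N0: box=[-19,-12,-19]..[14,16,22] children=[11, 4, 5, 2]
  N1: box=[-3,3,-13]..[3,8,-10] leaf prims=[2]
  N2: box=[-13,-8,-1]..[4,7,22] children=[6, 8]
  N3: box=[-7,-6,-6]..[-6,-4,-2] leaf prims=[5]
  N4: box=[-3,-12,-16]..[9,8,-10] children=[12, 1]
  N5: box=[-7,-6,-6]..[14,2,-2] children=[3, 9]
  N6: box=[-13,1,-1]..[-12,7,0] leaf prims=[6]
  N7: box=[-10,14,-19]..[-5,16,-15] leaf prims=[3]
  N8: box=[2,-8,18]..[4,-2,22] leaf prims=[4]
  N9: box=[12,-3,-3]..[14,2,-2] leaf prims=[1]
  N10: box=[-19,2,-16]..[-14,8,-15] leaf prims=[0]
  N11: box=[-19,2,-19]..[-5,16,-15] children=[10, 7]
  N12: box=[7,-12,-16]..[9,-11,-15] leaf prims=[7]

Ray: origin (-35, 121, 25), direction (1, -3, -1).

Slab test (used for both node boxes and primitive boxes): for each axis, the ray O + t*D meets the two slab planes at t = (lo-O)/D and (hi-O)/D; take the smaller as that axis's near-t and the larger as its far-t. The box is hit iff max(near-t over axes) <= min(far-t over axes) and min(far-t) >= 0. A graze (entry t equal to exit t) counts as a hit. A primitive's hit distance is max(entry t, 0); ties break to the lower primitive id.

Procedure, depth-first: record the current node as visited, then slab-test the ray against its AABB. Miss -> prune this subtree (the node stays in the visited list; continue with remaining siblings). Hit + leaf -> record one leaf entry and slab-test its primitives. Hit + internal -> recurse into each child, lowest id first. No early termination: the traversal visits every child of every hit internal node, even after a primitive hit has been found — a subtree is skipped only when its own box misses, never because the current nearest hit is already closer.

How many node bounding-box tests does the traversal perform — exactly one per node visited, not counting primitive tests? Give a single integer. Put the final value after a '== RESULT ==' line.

Walk:
N0 x:[16,49] y:[35,133/3] z:[3,44] -> hit [35,44], descend [2, 4, 5, 11]
  N2 x:[22,39] y:[38,43] z:[3,26] -> miss, prune
  N4 x:[32,44] y:[113/3,133/3] z:[35,41] -> hit [113/3,41], descend [1, 12]
    N1 x:[32,38] y:[113/3,118/3] z:[35,38] -> hit [113/3,38] leaf, test {P2@t=113/3}
    N12 x:[42,44] y:[44,133/3] z:[40,41] -> miss, prune
  N5 x:[28,49] y:[119/3,127/3] z:[27,31] -> miss, prune
  N11 x:[16,30] y:[35,119/3] z:[40,44] -> miss, prune

7 AABB tests over nodes [0, 2, 4, 1, 12, 5, 11]; 1 leaf entered; closest P2.

== RESULT ==
7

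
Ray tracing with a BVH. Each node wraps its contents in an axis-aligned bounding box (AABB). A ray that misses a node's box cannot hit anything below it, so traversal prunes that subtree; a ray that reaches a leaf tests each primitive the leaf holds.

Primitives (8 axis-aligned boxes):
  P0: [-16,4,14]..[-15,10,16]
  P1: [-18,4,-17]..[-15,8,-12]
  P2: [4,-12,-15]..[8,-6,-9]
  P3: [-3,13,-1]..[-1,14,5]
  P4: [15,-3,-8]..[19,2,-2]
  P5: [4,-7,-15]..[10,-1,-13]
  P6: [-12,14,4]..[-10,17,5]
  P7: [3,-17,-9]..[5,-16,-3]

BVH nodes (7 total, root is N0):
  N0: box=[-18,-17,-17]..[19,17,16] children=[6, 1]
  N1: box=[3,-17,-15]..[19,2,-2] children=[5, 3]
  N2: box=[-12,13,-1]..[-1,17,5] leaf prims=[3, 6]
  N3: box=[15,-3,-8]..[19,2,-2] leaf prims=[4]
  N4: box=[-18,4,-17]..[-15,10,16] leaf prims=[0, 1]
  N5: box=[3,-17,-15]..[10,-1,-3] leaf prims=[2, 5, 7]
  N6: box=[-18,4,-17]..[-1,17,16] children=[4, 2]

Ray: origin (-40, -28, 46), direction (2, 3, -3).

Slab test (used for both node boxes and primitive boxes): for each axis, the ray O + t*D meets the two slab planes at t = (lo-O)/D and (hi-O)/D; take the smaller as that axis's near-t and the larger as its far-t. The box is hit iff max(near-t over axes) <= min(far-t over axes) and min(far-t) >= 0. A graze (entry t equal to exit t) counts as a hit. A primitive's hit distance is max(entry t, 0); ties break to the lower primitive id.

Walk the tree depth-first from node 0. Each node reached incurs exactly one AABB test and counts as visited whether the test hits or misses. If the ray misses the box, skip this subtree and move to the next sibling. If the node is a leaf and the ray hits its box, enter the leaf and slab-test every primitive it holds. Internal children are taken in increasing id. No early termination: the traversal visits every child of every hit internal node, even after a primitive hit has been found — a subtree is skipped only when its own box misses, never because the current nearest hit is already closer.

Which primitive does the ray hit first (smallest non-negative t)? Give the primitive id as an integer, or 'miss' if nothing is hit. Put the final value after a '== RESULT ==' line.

Trace the traversal:
N0 x:[11,59/2] y:[11/3,15] z:[10,21] -> hit [11,15], descend [1, 6]
  N1 x:[43/2,59/2] y:[11/3,10] z:[16,61/3] -> miss, prune
  N6 x:[11,39/2] y:[32/3,15] z:[10,21] -> hit [11,15], descend [2, 4]
    N2 x:[14,39/2] y:[41/3,15] z:[41/3,47/3] -> hit [14,15] leaf, test {P3(miss), P6@t=14}
    N4 x:[11,25/2] y:[32/3,38/3] z:[10,21] -> hit [11,25/2] leaf, test {P0(miss), P1(miss)}

order=[0, 1, 6, 2, 4]  |boxes|=5  |leaves|=2  hit=P6

== RESULT ==
6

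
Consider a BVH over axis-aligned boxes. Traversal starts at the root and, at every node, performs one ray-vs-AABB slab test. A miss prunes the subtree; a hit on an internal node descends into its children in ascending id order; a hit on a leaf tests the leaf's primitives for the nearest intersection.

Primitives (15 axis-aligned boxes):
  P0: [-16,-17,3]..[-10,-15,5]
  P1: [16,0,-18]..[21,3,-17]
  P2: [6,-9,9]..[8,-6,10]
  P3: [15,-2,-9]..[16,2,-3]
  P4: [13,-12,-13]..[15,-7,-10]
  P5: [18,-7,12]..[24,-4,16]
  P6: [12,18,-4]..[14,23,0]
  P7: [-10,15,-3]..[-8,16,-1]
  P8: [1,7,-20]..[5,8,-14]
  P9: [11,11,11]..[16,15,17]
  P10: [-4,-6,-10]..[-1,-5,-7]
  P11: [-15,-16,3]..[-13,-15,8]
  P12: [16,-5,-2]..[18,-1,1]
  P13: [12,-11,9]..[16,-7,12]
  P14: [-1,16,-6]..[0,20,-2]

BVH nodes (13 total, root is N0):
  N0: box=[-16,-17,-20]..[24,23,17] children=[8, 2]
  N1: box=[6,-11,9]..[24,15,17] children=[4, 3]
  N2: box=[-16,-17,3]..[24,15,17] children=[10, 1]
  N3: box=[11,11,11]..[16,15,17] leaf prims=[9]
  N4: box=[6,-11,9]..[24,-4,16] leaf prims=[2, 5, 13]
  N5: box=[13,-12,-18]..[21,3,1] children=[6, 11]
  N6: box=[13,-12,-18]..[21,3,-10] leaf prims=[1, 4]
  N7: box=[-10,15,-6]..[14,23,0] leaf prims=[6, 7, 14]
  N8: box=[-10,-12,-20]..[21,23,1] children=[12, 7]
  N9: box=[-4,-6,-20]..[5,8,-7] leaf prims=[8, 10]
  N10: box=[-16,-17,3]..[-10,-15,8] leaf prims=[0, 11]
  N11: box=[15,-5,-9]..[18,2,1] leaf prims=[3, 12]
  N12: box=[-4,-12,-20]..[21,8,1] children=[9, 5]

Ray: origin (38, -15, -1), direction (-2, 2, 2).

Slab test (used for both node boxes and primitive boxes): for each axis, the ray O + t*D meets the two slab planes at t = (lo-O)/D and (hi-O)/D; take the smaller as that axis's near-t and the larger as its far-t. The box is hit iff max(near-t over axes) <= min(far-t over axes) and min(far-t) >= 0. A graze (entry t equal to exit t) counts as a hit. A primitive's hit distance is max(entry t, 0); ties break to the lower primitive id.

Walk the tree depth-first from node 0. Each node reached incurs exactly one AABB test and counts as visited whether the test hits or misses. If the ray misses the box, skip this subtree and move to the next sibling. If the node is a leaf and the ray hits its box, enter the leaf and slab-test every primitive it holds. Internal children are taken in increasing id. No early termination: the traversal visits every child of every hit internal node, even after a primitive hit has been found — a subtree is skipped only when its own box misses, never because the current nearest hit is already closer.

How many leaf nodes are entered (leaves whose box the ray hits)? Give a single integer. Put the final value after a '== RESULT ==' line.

Walk:
N0 x:[7,27] y:[-1,19] z:[-19/2,9] -> hit [7,9], descend [2, 8]
  N2 x:[7,27] y:[-1,15] z:[2,9] -> hit [7,9], descend [1, 10]
    N1 x:[7,16] y:[2,15] z:[5,9] -> hit [7,9], descend [3, 4]
      N3 x:[11,27/2] y:[13,15] z:[6,9] -> miss, prune
      N4 x:[7,16] y:[2,11/2] z:[5,17/2] -> miss, prune
    N10 x:[24,27] y:[-1,0] z:[2,9/2] -> miss, prune
  N8 x:[17/2,24] y:[3/2,19] z:[-19/2,1] -> miss, prune

Summary -> nodes [0, 2, 1, 3, 4, 10, 8]; box-tests=7; leaf-entries=0; first=miss

== RESULT ==
0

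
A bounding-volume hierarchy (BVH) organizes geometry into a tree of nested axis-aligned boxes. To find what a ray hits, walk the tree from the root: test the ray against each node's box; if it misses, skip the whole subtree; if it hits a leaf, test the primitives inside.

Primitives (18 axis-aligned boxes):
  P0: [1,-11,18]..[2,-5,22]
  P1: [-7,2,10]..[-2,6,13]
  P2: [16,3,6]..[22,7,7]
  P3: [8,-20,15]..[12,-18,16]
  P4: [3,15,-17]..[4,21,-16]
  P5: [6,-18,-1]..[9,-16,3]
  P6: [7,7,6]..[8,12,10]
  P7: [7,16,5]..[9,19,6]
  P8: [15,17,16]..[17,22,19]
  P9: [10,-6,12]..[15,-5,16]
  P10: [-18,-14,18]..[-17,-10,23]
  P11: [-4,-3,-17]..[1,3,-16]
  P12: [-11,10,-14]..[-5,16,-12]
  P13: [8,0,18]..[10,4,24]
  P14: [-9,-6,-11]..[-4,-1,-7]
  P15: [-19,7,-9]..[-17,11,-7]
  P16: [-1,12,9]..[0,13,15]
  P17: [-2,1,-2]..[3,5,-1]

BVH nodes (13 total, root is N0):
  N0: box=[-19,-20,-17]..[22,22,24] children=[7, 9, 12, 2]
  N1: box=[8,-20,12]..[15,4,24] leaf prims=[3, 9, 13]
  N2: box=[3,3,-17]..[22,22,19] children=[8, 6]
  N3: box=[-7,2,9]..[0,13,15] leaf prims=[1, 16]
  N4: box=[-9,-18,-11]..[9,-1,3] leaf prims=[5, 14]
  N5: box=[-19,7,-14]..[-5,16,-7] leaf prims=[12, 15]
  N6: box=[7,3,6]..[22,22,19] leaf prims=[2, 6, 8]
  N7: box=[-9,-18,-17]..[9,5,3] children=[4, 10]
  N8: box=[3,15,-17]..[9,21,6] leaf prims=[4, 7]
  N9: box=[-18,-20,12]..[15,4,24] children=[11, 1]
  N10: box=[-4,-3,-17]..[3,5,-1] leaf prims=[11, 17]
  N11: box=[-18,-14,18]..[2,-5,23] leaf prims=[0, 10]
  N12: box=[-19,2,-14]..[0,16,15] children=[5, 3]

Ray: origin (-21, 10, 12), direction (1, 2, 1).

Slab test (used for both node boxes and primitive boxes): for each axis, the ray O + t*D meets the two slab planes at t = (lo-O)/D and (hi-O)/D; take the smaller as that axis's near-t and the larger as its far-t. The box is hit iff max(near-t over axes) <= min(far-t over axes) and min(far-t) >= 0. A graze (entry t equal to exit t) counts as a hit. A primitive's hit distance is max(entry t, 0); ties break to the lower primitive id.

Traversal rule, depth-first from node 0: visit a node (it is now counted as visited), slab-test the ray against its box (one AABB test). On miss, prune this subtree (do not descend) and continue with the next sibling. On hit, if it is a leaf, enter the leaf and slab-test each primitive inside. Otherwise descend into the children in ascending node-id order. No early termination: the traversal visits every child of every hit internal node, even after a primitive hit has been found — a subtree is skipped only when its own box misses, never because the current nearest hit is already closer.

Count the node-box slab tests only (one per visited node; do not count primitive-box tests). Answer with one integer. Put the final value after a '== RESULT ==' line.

Trace the traversal:
N0 x:[2,43] y:[-15,6] z:[-29,12] -> hit [2,6], descend [2, 7, 9, 12]
  N2 x:[24,43] y:[-7/2,6] z:[-29,7] -> miss, prune
  N7 x:[12,30] y:[-14,-5/2] z:[-29,-9] -> miss, prune
  N9 x:[3,36] y:[-15,-3] z:[0,12] -> miss, prune
  N12 x:[2,21] y:[-4,3] z:[-26,3] -> hit [2,3], descend [3, 5]
    N3 x:[14,21] y:[-4,3/2] z:[-3,3] -> miss, prune
    N5 x:[2,16] y:[-3/2,3] z:[-26,-19] -> miss, prune

Visited [0, 2, 7, 9, 12, 3, 5]. Tests: 7 box, 0 leaf. Nearest: miss.

== RESULT ==
7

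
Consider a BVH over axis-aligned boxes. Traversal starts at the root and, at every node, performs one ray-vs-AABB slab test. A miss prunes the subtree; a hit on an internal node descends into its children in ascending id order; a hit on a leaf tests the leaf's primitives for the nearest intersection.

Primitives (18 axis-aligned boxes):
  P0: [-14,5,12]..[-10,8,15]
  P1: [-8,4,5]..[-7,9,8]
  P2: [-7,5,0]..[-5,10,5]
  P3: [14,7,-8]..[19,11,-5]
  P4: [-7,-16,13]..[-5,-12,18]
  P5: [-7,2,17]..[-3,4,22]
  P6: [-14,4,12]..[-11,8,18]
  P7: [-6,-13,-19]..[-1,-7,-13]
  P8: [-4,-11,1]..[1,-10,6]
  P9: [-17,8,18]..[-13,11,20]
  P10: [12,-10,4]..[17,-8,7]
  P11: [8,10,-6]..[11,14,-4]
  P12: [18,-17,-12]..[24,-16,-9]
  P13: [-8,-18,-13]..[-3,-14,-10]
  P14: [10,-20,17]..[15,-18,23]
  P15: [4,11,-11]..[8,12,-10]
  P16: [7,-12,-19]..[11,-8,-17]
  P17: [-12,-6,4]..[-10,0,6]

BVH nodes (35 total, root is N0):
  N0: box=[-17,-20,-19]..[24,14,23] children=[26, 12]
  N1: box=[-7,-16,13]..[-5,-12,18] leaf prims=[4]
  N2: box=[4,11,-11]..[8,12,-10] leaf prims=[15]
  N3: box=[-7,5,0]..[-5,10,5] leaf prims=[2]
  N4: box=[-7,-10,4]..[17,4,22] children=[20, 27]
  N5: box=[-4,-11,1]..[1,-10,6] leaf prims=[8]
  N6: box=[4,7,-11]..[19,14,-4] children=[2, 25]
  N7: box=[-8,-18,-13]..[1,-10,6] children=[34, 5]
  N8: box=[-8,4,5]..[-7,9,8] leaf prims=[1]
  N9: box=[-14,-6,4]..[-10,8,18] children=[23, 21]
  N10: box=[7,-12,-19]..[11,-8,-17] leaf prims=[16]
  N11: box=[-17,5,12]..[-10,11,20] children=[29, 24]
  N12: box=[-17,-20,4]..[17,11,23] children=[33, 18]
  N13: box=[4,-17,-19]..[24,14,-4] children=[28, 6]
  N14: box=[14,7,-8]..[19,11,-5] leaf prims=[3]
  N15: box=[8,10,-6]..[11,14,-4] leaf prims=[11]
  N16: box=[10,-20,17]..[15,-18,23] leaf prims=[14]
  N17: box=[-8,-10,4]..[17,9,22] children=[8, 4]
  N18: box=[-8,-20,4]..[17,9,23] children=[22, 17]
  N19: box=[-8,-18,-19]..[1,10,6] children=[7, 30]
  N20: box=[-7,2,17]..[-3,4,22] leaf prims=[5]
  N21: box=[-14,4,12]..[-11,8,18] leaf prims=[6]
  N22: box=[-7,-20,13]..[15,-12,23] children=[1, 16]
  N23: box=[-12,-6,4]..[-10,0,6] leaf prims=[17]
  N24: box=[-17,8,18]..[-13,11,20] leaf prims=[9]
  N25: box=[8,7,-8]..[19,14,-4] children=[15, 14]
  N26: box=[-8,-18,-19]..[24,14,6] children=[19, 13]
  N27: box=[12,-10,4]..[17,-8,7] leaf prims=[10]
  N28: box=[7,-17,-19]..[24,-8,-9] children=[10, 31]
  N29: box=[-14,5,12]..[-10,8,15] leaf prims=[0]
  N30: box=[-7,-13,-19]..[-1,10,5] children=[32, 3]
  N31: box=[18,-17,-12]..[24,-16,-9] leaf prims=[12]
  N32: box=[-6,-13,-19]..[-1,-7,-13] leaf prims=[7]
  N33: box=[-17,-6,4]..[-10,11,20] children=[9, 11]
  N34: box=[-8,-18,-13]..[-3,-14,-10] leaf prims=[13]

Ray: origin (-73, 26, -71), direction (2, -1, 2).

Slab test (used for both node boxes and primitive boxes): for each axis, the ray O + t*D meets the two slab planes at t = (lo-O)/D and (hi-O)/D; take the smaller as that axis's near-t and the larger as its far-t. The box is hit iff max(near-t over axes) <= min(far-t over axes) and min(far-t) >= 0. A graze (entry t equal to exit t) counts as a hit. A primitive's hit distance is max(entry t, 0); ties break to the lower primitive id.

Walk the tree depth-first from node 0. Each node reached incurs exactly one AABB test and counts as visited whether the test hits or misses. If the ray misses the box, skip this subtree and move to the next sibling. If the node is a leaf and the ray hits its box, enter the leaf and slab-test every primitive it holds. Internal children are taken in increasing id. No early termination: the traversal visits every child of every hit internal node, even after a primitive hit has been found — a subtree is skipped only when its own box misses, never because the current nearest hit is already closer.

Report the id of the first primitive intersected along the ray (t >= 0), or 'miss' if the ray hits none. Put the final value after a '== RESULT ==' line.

Walk:
N0 x:[28,97/2] y:[12,46] z:[26,47] -> hit [28,46], descend [12, 26]
  N12 x:[28,45] y:[15,46] z:[75/2,47] -> hit [75/2,45], descend [18, 33]
    N18 x:[65/2,45] y:[17,46] z:[75/2,47] -> hit [75/2,45], descend [17, 22]
      N17 x:[65/2,45] y:[17,36] z:[75/2,93/2] -> miss, prune
      N22 x:[33,44] y:[38,46] z:[42,47] -> hit [42,44], descend [1, 16]
        N1 x:[33,34] y:[38,42] z:[42,89/2] -> miss, prune
        N16 x:[83/2,44] y:[44,46] z:[44,47] -> hit [44,44] leaf, test {P14@t=44}
    N33 x:[28,63/2] y:[15,32] z:[75/2,91/2] -> miss, prune
  N26 x:[65/2,97/2] y:[12,44] z:[26,77/2] -> hit [65/2,77/2], descend [13, 19]
    N13 x:[77/2,97/2] y:[12,43] z:[26,67/2] -> miss, prune
    N19 x:[65/2,37] y:[16,44] z:[26,77/2] -> hit [65/2,37], descend [7, 30]
      N7 x:[65/2,37] y:[36,44] z:[29,77/2] -> hit [36,37], descend [5, 34]
        N5 x:[69/2,37] y:[36,37] z:[36,77/2] -> hit [36,37] leaf, test {P8@t=36}
        N34 x:[65/2,35] y:[40,44] z:[29,61/2] -> miss, prune
      N30 x:[33,36] y:[16,39] z:[26,38] -> hit [33,36], descend [3, 32]
        N3 x:[33,34] y:[16,21] z:[71/2,38] -> miss, prune
        N32 x:[67/2,36] y:[33,39] z:[26,29] -> miss, prune

Visited [0, 12, 18, 17, 22, 1, 16, 33, 26, 13, 19, 7, 5, 34, 30, 3, 32]. Tests: 17 box, 2 leaf. Nearest: P8.

== RESULT ==
8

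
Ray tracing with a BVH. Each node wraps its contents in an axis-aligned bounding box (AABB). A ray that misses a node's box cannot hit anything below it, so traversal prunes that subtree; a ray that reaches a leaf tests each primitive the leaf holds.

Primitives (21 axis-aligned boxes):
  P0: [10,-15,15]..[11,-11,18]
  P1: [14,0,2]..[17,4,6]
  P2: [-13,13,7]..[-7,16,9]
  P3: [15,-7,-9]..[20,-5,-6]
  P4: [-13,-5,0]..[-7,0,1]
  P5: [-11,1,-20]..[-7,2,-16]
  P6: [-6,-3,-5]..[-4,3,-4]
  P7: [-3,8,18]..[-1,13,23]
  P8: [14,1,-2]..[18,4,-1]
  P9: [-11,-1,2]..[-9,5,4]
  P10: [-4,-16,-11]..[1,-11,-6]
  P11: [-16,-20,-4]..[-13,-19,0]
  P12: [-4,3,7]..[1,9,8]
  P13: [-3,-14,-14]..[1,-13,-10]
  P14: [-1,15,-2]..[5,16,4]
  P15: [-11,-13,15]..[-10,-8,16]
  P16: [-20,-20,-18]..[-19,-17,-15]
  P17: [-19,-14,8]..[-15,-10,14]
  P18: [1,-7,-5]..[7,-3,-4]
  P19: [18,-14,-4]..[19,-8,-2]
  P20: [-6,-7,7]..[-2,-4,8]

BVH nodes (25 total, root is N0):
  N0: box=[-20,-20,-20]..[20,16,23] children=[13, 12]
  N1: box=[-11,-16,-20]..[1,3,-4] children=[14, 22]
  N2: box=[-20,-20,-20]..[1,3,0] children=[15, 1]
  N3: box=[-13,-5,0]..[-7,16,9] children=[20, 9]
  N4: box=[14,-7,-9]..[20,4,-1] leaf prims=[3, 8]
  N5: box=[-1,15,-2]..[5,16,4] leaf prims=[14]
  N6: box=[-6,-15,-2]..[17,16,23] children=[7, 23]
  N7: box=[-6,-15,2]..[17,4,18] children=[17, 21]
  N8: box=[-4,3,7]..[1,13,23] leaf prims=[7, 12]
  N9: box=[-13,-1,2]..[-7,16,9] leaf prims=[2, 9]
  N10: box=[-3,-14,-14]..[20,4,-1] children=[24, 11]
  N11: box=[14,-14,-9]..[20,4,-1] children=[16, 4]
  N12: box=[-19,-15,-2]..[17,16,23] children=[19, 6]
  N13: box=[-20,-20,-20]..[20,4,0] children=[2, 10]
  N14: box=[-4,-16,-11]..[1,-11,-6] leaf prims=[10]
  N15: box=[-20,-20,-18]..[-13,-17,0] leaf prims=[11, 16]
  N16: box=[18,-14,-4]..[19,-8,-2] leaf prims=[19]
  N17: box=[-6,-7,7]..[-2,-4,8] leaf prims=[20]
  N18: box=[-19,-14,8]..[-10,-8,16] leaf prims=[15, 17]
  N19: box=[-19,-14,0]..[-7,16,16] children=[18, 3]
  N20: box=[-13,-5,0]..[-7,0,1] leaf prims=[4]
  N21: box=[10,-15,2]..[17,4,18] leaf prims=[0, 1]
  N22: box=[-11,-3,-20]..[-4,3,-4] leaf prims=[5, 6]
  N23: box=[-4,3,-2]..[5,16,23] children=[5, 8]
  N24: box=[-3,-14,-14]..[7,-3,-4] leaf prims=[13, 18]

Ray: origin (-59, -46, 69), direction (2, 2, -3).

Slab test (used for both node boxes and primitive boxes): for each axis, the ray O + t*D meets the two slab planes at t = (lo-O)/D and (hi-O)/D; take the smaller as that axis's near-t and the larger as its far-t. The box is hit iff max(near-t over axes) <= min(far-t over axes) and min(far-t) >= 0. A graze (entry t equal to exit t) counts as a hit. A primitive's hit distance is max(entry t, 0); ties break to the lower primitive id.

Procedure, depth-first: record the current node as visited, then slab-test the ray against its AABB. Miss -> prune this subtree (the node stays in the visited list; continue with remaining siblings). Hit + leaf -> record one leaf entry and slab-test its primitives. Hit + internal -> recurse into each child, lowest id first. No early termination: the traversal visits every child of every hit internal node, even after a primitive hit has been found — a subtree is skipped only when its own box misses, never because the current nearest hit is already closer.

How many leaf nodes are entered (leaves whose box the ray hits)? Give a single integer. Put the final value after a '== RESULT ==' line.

Walk:
N0 x:[39/2,79/2] y:[13,31] z:[46/3,89/3] -> hit [39/2,89/3], descend [12, 13]
  N12 x:[20,38] y:[31/2,31] z:[46/3,71/3] -> hit [20,71/3], descend [6, 19]
    N6 x:[53/2,38] y:[31/2,31] z:[46/3,71/3] -> miss, prune
    N19 x:[20,26] y:[16,31] z:[53/3,23] -> hit [20,23], descend [3, 18]
      N3 x:[23,26] y:[41/2,31] z:[20,23] -> hit [23,23], descend [9, 20]
        N9 x:[23,26] y:[45/2,31] z:[20,67/3] -> miss, prune
        N20 x:[23,26] y:[41/2,23] z:[68/3,23] -> hit [23,23] leaf, test {P4@t=23}
      N18 x:[20,49/2] y:[16,19] z:[53/3,61/3] -> miss, prune
  N13 x:[39/2,79/2] y:[13,25] z:[23,89/3] -> hit [23,25], descend [2, 10]
    N2 x:[39/2,30] y:[13,49/2] z:[23,89/3] -> hit [23,49/2], descend [1, 15]
      N1 x:[24,30] y:[15,49/2] z:[73/3,89/3] -> hit [73/3,49/2], descend [14, 22]
        N14 x:[55/2,30] y:[15,35/2] z:[25,80/3] -> miss, prune
        N22 x:[24,55/2] y:[43/2,49/2] z:[73/3,89/3] -> hit [73/3,49/2] leaf, test {P5(miss), P6(miss)}
      N15 x:[39/2,23] y:[13,29/2] z:[23,29] -> miss, prune
    N10 x:[28,79/2] y:[16,25] z:[70/3,83/3] -> miss, prune

15 AABB tests over nodes [0, 12, 6, 19, 3, 9, 20, 18, 13, 2, 1, 14, 22, 15, 10]; 2 leaves entered; closest P4.

== RESULT ==
2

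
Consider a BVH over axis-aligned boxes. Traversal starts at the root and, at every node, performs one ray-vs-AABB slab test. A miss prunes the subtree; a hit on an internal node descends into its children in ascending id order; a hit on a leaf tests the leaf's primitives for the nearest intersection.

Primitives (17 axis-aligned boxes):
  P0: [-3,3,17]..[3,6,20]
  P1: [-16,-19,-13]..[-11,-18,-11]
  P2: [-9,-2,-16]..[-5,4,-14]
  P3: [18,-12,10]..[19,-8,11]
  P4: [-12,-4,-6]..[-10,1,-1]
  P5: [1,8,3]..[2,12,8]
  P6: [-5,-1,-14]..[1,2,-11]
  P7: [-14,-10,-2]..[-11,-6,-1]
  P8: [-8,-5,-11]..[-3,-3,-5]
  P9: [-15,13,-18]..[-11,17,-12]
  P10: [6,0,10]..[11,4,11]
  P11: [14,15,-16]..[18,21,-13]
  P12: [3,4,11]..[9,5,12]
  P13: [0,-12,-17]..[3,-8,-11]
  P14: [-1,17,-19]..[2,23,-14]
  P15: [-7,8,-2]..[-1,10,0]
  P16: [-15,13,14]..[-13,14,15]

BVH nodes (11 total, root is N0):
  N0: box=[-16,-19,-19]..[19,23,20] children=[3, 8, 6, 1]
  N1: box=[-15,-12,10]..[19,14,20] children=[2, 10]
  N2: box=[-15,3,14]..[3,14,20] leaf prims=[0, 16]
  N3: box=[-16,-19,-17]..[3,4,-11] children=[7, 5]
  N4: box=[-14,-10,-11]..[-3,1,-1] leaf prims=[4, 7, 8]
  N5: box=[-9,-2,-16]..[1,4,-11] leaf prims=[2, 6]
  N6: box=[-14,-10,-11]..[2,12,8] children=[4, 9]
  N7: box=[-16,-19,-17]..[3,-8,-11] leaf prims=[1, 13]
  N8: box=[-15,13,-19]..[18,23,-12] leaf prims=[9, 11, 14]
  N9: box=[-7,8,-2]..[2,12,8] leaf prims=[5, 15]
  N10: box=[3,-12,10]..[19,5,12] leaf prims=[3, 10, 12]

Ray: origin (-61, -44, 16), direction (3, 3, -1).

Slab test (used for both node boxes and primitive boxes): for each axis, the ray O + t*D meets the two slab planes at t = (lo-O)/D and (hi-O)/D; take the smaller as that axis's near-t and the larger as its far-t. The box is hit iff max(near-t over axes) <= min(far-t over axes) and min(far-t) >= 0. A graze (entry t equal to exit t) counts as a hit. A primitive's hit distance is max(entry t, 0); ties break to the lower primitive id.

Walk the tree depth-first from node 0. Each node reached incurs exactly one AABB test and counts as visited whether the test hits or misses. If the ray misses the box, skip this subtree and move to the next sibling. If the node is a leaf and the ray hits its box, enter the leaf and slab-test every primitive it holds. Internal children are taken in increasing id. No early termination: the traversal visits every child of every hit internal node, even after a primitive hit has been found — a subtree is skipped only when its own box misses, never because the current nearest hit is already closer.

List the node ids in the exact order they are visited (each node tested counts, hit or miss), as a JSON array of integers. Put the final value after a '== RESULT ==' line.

Walk:
N0 x:[15,80/3] y:[25/3,67/3] z:[-4,35] -> hit [15,67/3], descend [1, 3, 6, 8]
  N1 x:[46/3,80/3] y:[32/3,58/3] z:[-4,6] -> miss, prune
  N3 x:[15,64/3] y:[25/3,16] z:[27,33] -> miss, prune
  N6 x:[47/3,21] y:[34/3,56/3] z:[8,27] -> hit [47/3,56/3], descend [4, 9]
    N4 x:[47/3,58/3] y:[34/3,15] z:[17,27] -> miss, prune
    N9 x:[18,21] y:[52/3,56/3] z:[8,18] -> hit [18,18] leaf, test {P5(miss), P15@t=18}
  N8 x:[46/3,79/3] y:[19,67/3] z:[28,35] -> miss, prune

Visited [0, 1, 3, 6, 4, 9, 8]. Tests: 7 box, 1 leaf. Nearest: P15.

== RESULT ==
[0, 1, 3, 6, 4, 9, 8]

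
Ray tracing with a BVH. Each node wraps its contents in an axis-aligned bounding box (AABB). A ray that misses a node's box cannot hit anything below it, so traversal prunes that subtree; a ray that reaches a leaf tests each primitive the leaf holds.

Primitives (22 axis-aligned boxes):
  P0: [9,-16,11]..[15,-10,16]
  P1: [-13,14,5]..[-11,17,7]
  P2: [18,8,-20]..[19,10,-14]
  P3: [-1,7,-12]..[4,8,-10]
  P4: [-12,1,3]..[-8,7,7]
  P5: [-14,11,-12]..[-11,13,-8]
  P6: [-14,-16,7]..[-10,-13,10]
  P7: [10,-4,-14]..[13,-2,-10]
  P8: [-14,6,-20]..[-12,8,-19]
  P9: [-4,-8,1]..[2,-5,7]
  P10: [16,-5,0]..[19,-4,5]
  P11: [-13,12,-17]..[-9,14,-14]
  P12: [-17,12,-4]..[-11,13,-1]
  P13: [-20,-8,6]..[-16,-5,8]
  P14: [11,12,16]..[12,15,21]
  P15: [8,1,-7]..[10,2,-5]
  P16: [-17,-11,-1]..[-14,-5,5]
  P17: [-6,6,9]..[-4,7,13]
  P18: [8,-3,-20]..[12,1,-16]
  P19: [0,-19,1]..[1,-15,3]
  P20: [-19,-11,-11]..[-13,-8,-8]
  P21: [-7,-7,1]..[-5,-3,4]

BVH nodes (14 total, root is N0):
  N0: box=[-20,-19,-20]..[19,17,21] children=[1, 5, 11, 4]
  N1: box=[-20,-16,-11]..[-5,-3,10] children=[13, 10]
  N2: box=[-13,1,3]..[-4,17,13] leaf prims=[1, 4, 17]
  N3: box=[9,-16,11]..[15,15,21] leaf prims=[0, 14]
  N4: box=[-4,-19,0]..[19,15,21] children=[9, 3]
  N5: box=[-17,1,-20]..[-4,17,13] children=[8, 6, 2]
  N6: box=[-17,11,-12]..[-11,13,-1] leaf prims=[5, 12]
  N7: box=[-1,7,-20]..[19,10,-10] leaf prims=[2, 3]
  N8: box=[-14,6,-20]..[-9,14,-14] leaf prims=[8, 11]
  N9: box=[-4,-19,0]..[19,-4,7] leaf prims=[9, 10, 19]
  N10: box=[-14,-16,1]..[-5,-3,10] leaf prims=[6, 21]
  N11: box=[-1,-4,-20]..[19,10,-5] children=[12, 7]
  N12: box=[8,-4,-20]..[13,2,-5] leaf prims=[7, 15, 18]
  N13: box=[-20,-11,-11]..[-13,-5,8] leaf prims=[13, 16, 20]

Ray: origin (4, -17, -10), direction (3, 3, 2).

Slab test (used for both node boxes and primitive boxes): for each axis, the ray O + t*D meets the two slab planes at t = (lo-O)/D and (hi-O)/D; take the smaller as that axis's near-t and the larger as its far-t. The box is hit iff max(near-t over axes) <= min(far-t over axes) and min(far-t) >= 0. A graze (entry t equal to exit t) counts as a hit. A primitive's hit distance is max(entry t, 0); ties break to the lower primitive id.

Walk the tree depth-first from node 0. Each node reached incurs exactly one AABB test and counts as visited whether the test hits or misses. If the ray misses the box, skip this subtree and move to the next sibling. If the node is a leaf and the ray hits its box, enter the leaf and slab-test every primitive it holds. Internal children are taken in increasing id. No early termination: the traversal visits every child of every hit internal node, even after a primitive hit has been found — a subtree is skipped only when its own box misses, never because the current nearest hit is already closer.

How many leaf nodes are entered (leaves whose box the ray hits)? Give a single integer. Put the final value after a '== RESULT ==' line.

Traverse from the root:
N0 x:[-8,5] y:[-2/3,34/3] z:[-5,31/2] -> hit [-2/3,5], descend [1, 4, 5, 11]
  N1 x:[-8,-3] y:[1/3,14/3] z:[-1/2,10] -> miss, prune
  N4 x:[-8/3,5] y:[-2/3,32/3] z:[5,31/2] -> hit [5,5], descend [3, 9]
    N3 x:[5/3,11/3] y:[1/3,32/3] z:[21/2,31/2] -> miss, prune
    N9 x:[-8/3,5] y:[-2/3,13/3] z:[5,17/2] -> miss, prune
  N5 x:[-7,-8/3] y:[6,34/3] z:[-5,23/2] -> miss, prune
  N11 x:[-5/3,5] y:[13/3,9] z:[-5,5/2] -> miss, prune

7 AABB tests over nodes [0, 1, 4, 3, 9, 5, 11]; 0 leaves entered; closest miss.

== RESULT ==
0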